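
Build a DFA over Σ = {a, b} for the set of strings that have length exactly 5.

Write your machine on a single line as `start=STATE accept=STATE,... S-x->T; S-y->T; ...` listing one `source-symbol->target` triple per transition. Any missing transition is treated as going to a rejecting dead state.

start=S0; accept=S5; S0-a->S1; S0-b->S1; S1-a->S2; S1-b->S2; S2-a->S3; S2-b->S3; S3-a->S4; S3-b->S4; S4-a->S5; S4-b->S5; S5-a->S6; S5-b->S6; S6-a->S6; S6-b->S6

We only need to distinguish lengths 0, 1, …, 5, and '>5'. Chain S0 → S1 → S2 → S3 → S4 → S5 → S6 on every symbol, with S6 looping. Accepting states: {S5}.
        a   b  
>  S0   S1  S1 
   S1   S2  S2 
   S2   S3  S3 
   S3   S4  S4 
   S4   S5  S5 
 * S5   S6  S6 
   S6   S6  S6 
(> = start, * = accepting)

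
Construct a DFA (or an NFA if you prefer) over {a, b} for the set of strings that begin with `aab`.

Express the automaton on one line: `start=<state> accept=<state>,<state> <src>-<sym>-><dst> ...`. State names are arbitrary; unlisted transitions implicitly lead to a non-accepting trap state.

Walk along `aab` while the input agrees: from q0 take `a` to q1, and so on. Any deviation drops to the rejecting sink q4. Once q3 is reached the prefix is confirmed and every continuation is accepted.
A 5-state machine:
        a   b  
>  q0   q1  q4 
   q1   q2  q4 
   q2   q4  q3 
 * q3   q3  q3 
   q4   q4  q4 
(> = start, * = accepting)

start=q0 accept=q3 q0-a->q1 q0-b->q4 q1-a->q2 q1-b->q4 q2-a->q4 q2-b->q3 q3-a->q3 q3-b->q3 q4-a->q4 q4-b->q4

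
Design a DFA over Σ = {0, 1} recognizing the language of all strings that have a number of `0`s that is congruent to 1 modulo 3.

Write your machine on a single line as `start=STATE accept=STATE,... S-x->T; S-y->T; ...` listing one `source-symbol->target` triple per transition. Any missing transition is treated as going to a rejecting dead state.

start=S0; accept=S1; S0-0->S1; S0-1->S0; S1-0->S2; S1-1->S1; S2-0->S0; S2-1->S2

The only thing that matters is how many `0`s have appeared, reduced mod 3. Use one state per residue: S0 for 0, …, S2 for 2. Reading `0` moves to the next residue; anything else stays put. S1 is accepting.
        0   1  
>  S0   S1  S0 
 * S1   S2  S1 
   S2   S0  S2 
(> = start, * = accepting)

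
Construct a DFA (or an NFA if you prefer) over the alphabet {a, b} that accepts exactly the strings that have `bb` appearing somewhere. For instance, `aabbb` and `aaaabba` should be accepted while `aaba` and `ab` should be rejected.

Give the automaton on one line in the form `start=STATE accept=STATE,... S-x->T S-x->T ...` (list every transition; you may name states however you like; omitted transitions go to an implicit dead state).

Track how much of `bb` has been matched so far: state S0 is no progress, S2 is the absorbing accept state reached once `bb` has occurred. Intermediate states record partial matches; on a mismatch, fall back to the longest reusable overlap.
A 3-state machine:
        a   b  
>  S0   S0  S1 
   S1   S0  S2 
 * S2   S2  S2 
(> = start, * = accepting)

start=S0 accept=S2 S0-a->S0 S0-b->S1 S1-a->S0 S1-b->S2 S2-a->S2 S2-b->S2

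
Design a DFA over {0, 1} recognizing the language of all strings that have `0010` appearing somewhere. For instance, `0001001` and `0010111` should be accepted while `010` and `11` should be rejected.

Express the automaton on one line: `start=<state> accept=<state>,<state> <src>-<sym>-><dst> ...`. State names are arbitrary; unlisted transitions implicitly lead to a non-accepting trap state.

States A..D record the length of the longest prefix of `0010` that matches the current input suffix. Reaching E means `0010` has been seen, and we stay there forever. Accept from E.
5 states suffice.
       0  1 
>  A   B  A 
   B   C  A 
   C   C  D 
   D   E  A 
 * E   E  E 
(> = start, * = accepting)

start=A accept=E A-0->B A-1->A B-0->C B-1->A C-0->C C-1->D D-0->E D-1->A E-0->E E-1->E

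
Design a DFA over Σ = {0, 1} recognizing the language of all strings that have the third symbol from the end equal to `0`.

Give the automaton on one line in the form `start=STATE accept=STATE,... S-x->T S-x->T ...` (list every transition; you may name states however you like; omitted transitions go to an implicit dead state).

A DFA must remember the last 3 symbols (since which symbol is third-to-last isn't known until the input ends). Use one state per possible window of the last ≤3 symbols; accept from those whose window starts with `0`.
15 states suffice.
          0    1  
>  q0     q1   q2 
   q1     q3   q4 
   q2     q5   q6 
   q3     q7   q8 
   q4     q9  q10 
   q5    q11  q12 
   q6    q13  q14 
 * q7     q7   q8 
 * q8     q9  q10 
 * q9    q11  q12 
 * q10   q13  q14 
   q11    q7   q8 
   q12    q9  q10 
   q13   q11  q12 
   q14   q13  q14 
(> = start, * = accepting)

start=q0 accept=q7,q8,q9,q10 q0-0->q1 q0-1->q2 q1-0->q3 q1-1->q4 q2-0->q5 q2-1->q6 q3-0->q7 q3-1->q8 q4-0->q9 q4-1->q10 q5-0->q11 q5-1->q12 q6-0->q13 q6-1->q14 q7-0->q7 q7-1->q8 q8-0->q9 q8-1->q10 q9-0->q11 q9-1->q12 q10-0->q13 q10-1->q14 q11-0->q7 q11-1->q8 q12-0->q9 q12-1->q10 q13-0->q11 q13-1->q12 q14-0->q13 q14-1->q14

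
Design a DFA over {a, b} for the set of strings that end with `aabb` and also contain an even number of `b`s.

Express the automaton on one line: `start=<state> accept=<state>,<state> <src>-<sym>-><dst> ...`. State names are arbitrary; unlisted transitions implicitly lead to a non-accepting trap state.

Build one automaton per condition and run them in lockstep. One (5 states) tracks how much of the suffix `aabb` has currently been matched; the other (2 states) tracks the count of `b`s modulo 2. Each combined state is a pair, one component from each; accept when both components accept.
A 10-state machine:
        a   b  
>  q0   q1  q2 
   q1   q3  q2 
   q2   q4  q0 
   q3   q3  q5 
   q4   q6  q0 
   q5   q4  q7 
   q6   q6  q8 
 * q7   q1  q2 
   q8   q1  q9 
   q9   q4  q0 
(> = start, * = accepting)

start=q0 accept=q7 q0-a->q1 q0-b->q2 q1-a->q3 q1-b->q2 q2-a->q4 q2-b->q0 q3-a->q3 q3-b->q5 q4-a->q6 q4-b->q0 q5-a->q4 q5-b->q7 q6-a->q6 q6-b->q8 q7-a->q1 q7-b->q2 q8-a->q1 q8-b->q9 q9-a->q4 q9-b->q0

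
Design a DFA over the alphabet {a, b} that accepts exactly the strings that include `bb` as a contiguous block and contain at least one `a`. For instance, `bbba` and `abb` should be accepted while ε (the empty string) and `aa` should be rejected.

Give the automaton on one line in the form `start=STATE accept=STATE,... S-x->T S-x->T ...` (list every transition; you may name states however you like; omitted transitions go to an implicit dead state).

Build one automaton per condition and run them in lockstep. The first has 3 states tracking whether and how much of `bb` has been seen; the second has 3 states tracking the count of `a`s, saturating at 2. A product state is a pair (one from each), accepting exactly when both do.
A 9-state machine:
        a   b  
>  s0   s1  s2 
   s1   s3  s4 
   s2   s1  s5 
   s3   s3  s6 
   s4   s3  s7 
   s5   s7  s5 
   s6   s3  s8 
 * s7   s8  s7 
 * s8   s8  s8 
(> = start, * = accepting)

start=s0 accept=s7,s8 s0-a->s1 s0-b->s2 s1-a->s3 s1-b->s4 s2-a->s1 s2-b->s5 s3-a->s3 s3-b->s6 s4-a->s3 s4-b->s7 s5-a->s7 s5-b->s5 s6-a->s3 s6-b->s8 s7-a->s8 s7-b->s7 s8-a->s8 s8-b->s8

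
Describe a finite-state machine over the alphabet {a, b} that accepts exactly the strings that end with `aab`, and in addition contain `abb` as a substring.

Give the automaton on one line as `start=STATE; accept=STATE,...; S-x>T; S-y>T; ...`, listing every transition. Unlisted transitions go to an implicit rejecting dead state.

start=S0; accept=S6; S0-a>S1; S0-b>S0; S1-a>S1; S1-b>S2; S2-a>S1; S2-b>S3; S3-a>S4; S3-b>S3; S4-a>S5; S4-b>S3; S5-a>S5; S5-b>S6; S6-a>S4; S6-b>S3

Run two small machines in parallel and take their product. One (4 states) tracks how much of the suffix `aab` has currently been matched; the other (4 states) tracks whether and how much of `abb` has been seen. Each combined state is a pair, one component from each; accept when both components accept. Equivalent product states are then merged.
7 states suffice.
        a   b  
>  S0   S1  S0 
   S1   S1  S2 
   S2   S1  S3 
   S3   S4  S3 
   S4   S5  S3 
   S5   S5  S6 
 * S6   S4  S3 
(> = start, * = accepting)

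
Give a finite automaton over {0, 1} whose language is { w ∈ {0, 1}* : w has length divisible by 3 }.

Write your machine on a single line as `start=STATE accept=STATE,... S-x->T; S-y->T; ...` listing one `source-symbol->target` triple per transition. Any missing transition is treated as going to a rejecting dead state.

Count input length modulo 3: every symbol advances one step around the cycle S0 → S1 → S2 → S0. Accept at S0.
A 3-state machine:
        0   1  
>* S0   S1  S1 
   S1   S2  S2 
   S2   S0  S0 
(> = start, * = accepting)

start=S0; accept=S0; S0-0->S1; S0-1->S1; S1-0->S2; S1-1->S2; S2-0->S0; S2-1->S0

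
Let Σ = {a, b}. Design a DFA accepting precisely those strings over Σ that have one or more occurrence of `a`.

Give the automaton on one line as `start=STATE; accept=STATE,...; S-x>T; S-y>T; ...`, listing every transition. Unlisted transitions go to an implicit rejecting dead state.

start=q0; accept=q1,q2; q0-a>q1; q0-b>q0; q1-a>q2; q1-b>q1; q2-a>q2; q2-b>q2

Only the number of `a`s matters, and only up to 2. Make a chain q0 → q1 → q2 advanced by each `a` (with q2 absorbing); every other symbol self-loops. The accepting set is {q1, q2}.
A 3-state machine:
        a   b  
>  q0   q1  q0 
 * q1   q2  q1 
 * q2   q2  q2 
(> = start, * = accepting)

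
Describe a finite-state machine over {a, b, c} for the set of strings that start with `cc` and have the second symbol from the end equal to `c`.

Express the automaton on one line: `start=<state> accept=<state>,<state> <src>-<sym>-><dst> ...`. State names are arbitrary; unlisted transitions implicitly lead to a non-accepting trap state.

start=S0 accept=S12,S14,S15 S0-a->S1 S0-b->S2 S0-c->S3 S1-a->S4 S1-b->S5 S1-c->S6 S2-a->S7 S2-b->S8 S2-c->S9 S3-a->S10 S3-b->S11 S3-c->S12 S4-a->S4 S4-b->S5 S4-c->S6 S5-a->S7 S5-b->S8 S5-c->S9 S6-a->S10 S6-b->S11 S6-c->S13 S7-a->S4 S7-b->S5 S7-c->S6 S8-a->S7 S8-b->S8 S8-c->S9 S9-a->S10 S9-b->S11 S9-c->S13 S10-a->S4 S10-b->S5 S10-c->S6 S11-a->S7 S11-b->S8 S11-c->S9 S12-a->S14 S12-b->S15 S12-c->S12 S13-a->S10 S13-b->S11 S13-c->S13 S14-a->S16 S14-b->S17 S14-c->S18 S15-a->S19 S15-b->S20 S15-c->S21 S16-a->S16 S16-b->S17 S16-c->S18 S17-a->S19 S17-b->S20 S17-c->S21 S18-a->S14 S18-b->S15 S18-c->S12 S19-a->S16 S19-b->S17 S19-c->S18 S20-a->S19 S20-b->S20 S20-c->S21 S21-a->S14 S21-b->S15 S21-c->S12

Handle the two conditions separately and then intersect. The first has 4 states tracking whether the input so far still matches the prefix `cc`; the second has 13 states tracking the last 2 symbols read. A product state is a pair (one from each), accepting exactly when both do.
A 22-state machine:
          a    b    c  
>  S0     S1   S2   S3 
   S1     S4   S5   S6 
   S2     S7   S8   S9 
   S3    S10  S11  S12 
   S4     S4   S5   S6 
   S5     S7   S8   S9 
   S6    S10  S11  S13 
   S7     S4   S5   S6 
   S8     S7   S8   S9 
   S9    S10  S11  S13 
   S10    S4   S5   S6 
   S11    S7   S8   S9 
 * S12   S14  S15  S12 
   S13   S10  S11  S13 
 * S14   S16  S17  S18 
 * S15   S19  S20  S21 
   S16   S16  S17  S18 
   S17   S19  S20  S21 
   S18   S14  S15  S12 
   S19   S16  S17  S18 
   S20   S19  S20  S21 
   S21   S14  S15  S12 
(> = start, * = accepting)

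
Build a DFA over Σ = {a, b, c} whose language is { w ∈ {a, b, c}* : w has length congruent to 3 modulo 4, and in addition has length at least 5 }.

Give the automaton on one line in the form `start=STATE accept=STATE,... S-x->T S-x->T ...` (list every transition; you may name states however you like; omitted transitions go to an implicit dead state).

Build one automaton per condition and run them in lockstep. The first has 4 states tracking the input length modulo 4; the second has 7 states tracking the input length, saturating at 6. A product state is a pair (one from each), accepting exactly when both do. After merging equivalent states the machine shrinks.
        a   b   c  
>  s0   s1  s1  s1 
   s1   s2  s2  s2 
   s2   s3  s3  s3 
   s3   s4  s4  s4 
   s4   s5  s5  s5 
   s5   s6  s6  s6 
   s6   s7  s7  s7 
 * s7   s4  s4  s4 
(> = start, * = accepting)

start=s0 accept=s7 s0-a->s1 s0-b->s1 s0-c->s1 s1-a->s2 s1-b->s2 s1-c->s2 s2-a->s3 s2-b->s3 s2-c->s3 s3-a->s4 s3-b->s4 s3-c->s4 s4-a->s5 s4-b->s5 s4-c->s5 s5-a->s6 s5-b->s6 s5-c->s6 s6-a->s7 s6-b->s7 s6-c->s7 s7-a->s4 s7-b->s4 s7-c->s4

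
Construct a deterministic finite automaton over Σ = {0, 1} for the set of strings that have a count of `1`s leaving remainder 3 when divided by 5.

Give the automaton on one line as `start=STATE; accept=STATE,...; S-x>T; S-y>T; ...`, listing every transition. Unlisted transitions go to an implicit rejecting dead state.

Keep the running count of `1`s modulo 5: each `1` advances along the cycle s0 → s1 → s2 → s3 → s4 → s0 while other symbols loop. Accept at s3.
5 states suffice.
        0   1  
>  s0   s0  s1 
   s1   s1  s2 
   s2   s2  s3 
 * s3   s3  s4 
   s4   s4  s0 
(> = start, * = accepting)

start=s0; accept=s3; s0-0>s0; s0-1>s1; s1-0>s1; s1-1>s2; s2-0>s2; s2-1>s3; s3-0>s3; s3-1>s4; s4-0>s4; s4-1>s0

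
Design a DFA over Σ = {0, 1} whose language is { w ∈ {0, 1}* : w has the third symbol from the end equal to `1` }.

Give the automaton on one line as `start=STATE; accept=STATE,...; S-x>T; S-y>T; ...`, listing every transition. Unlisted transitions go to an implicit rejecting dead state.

start=A; accept=L,M,N,O; A-0>B; A-1>C; B-0>D; B-1>E; C-0>F; C-1>G; D-0>H; D-1>I; E-0>J; E-1>K; F-0>L; F-1>M; G-0>N; G-1>O; H-0>H; H-1>I; I-0>J; I-1>K; J-0>L; J-1>M; K-0>N; K-1>O; L-0>H; L-1>I; M-0>J; M-1>K; N-0>L; N-1>M; O-0>N; O-1>O

A DFA must remember the last 3 symbols (since which symbol is third-to-last isn't known until the input ends). Use one state per possible window of the last ≤3 symbols; accept from those whose window starts with `1`.
       0  1 
>  A   B  C 
   B   D  E 
   C   F  G 
   D   H  I 
   E   J  K 
   F   L  M 
   G   N  O 
   H   H  I 
   I   J  K 
   J   L  M 
   K   N  O 
 * L   H  I 
 * M   J  K 
 * N   L  M 
 * O   N  O 
(> = start, * = accepting)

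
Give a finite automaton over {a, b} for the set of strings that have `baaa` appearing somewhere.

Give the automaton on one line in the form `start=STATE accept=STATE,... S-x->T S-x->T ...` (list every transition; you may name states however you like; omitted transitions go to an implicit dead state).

start=q0 accept=q4 q0-a->q0 q0-b->q1 q1-a->q2 q1-b->q1 q2-a->q3 q2-b->q1 q3-a->q4 q3-b->q1 q4-a->q4 q4-b->q4

States q0..q3 record the length of the longest prefix of `baaa` that matches the current input suffix. Reaching q4 means `baaa` has been seen, and we stay there forever. Accept from q4.
5 states suffice.
        a   b  
>  q0   q0  q1 
   q1   q2  q1 
   q2   q3  q1 
   q3   q4  q1 
 * q4   q4  q4 
(> = start, * = accepting)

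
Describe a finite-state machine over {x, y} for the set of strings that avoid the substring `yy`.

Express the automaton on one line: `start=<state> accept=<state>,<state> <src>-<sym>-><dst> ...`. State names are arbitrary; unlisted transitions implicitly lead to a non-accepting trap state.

Track partial matches of the forbidden pattern `yy`. State s2 is a dead state reached once `yy` has occurred; every other state accepts. s0 means no part of `yy` is currently matched.
        x   y  
>* s0   s0  s1 
 * s1   s0  s2 
   s2   s2  s2 
(> = start, * = accepting)

start=s0 accept=s0,s1 s0-x->s0 s0-y->s1 s1-x->s0 s1-y->s2 s2-x->s2 s2-y->s2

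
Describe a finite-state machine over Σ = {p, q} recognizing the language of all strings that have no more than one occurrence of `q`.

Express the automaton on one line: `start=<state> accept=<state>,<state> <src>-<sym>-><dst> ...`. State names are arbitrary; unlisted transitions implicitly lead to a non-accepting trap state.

Count `q`s, saturating at 2: state s0 means no `q` yet, s1 means one `q` seen, s2 means more than one. Each `q` increments (capped at s2); other symbols loop. Accept from {s0, s1}.
3 states suffice.
        p   q  
>* s0   s0  s1 
 * s1   s1  s2 
   s2   s2  s2 
(> = start, * = accepting)

start=s0 accept=s0,s1 s0-p->s0 s0-q->s1 s1-p->s1 s1-q->s2 s2-p->s2 s2-q->s2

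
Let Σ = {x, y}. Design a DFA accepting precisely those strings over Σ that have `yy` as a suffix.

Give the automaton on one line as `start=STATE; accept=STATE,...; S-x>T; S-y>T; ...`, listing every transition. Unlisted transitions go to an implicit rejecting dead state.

Remember how much of `yy` the current input suffix matches. State A means no match yet; B means the last symbol is `y`; C means the last 2 symbols are `yy`. Only C accepts. On a mismatch, fall back to the longest proper suffix that is still a prefix of `yy`.
With 3 states:
       x  y 
>  A   A  B 
   B   A  C 
 * C   A  C 
(> = start, * = accepting)

start=A; accept=C; A-x>A; A-y>B; B-x>A; B-y>C; C-x>A; C-y>C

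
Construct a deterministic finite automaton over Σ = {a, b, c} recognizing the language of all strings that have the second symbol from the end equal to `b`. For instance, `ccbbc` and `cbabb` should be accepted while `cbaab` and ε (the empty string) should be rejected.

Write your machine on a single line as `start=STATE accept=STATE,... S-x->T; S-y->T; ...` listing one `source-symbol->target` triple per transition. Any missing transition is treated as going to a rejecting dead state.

start=q0; accept=q7,q8,q9; q0-a->q1; q0-b->q2; q0-c->q3; q1-a->q4; q1-b->q5; q1-c->q6; q2-a->q7; q2-b->q8; q2-c->q9; q3-a->q10; q3-b->q11; q3-c->q12; q4-a->q4; q4-b->q5; q4-c->q6; q5-a->q7; q5-b->q8; q5-c->q9; q6-a->q10; q6-b->q11; q6-c->q12; q7-a->q4; q7-b->q5; q7-c->q6; q8-a->q7; q8-b->q8; q8-c->q9; q9-a->q10; q9-b->q11; q9-c->q12; q10-a->q4; q10-b->q5; q10-c->q6; q11-a->q7; q11-b->q8; q11-c->q9; q12-a->q10; q12-b->q11; q12-c->q12

Because acceptance depends on a position counted from the end, the machine has to buffer the most recent 2 symbols. Make each state the string of the last up-to-2 symbols read; on input `x` shift the window left and append `x`. Accept when the buffered window has length 2 and begins with `b`.
With 13 states:
          a    b    c  
>  q0     q1   q2   q3 
   q1     q4   q5   q6 
   q2     q7   q8   q9 
   q3    q10  q11  q12 
   q4     q4   q5   q6 
   q5     q7   q8   q9 
   q6    q10  q11  q12 
 * q7     q4   q5   q6 
 * q8     q7   q8   q9 
 * q9    q10  q11  q12 
   q10    q4   q5   q6 
   q11    q7   q8   q9 
   q12   q10  q11  q12 
(> = start, * = accepting)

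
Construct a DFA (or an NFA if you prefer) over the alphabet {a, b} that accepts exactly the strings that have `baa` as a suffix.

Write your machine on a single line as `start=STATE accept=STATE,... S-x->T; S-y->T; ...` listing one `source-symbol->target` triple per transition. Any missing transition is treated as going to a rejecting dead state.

Remember how much of `baa` the current input suffix matches. State s0 means no match yet; s1 means the last symbol is `b`; s2 means the last 2 symbols are `ba`; s3 means the last 3 symbols are `baa`. Only s3 accepts. On a mismatch, fall back to the longest proper suffix that is still a prefix of `baa`.
4 states suffice.
        a   b  
>  s0   s0  s1 
   s1   s2  s1 
   s2   s3  s1 
 * s3   s0  s1 
(> = start, * = accepting)

start=s0; accept=s3; s0-a->s0; s0-b->s1; s1-a->s2; s1-b->s1; s2-a->s3; s2-b->s1; s3-a->s0; s3-b->s1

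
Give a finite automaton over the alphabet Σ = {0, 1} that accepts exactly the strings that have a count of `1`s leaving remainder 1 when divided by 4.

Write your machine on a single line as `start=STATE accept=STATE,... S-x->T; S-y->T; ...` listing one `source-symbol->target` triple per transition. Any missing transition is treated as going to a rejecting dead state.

Keep the running count of `1`s modulo 4: each `1` advances along the cycle s0 → s1 → s2 → s3 → s0 while other symbols loop. Accept at s1.
With 4 states:
        0   1  
>  s0   s0  s1 
 * s1   s1  s2 
   s2   s2  s3 
   s3   s3  s0 
(> = start, * = accepting)

start=s0; accept=s1; s0-0->s0; s0-1->s1; s1-0->s1; s1-1->s2; s2-0->s2; s2-1->s3; s3-0->s3; s3-1->s0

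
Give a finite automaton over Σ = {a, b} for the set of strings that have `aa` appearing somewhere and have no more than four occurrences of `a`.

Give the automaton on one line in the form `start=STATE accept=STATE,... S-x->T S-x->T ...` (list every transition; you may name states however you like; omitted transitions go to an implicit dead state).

Handle the two conditions separately and then intersect. The first has 3 states tracking whether and how much of `aa` has been seen; the second has 6 states tracking the count of `a`s, saturating at 5. A product state is a pair (one from each), accepting exactly when both do. Minimizing collapses redundant product states.
With 10 states:
        a   b  
>  S0   S1  S0 
   S1   S2  S3 
 * S2   S4  S2 
   S3   S5  S3 
 * S4   S6  S4 
   S5   S4  S7 
 * S6   S8  S6 
   S7   S9  S7 
   S8   S8  S8 
   S9   S6  S8 
(> = start, * = accepting)

start=S0 accept=S2,S4,S6 S0-a->S1 S0-b->S0 S1-a->S2 S1-b->S3 S2-a->S4 S2-b->S2 S3-a->S5 S3-b->S3 S4-a->S6 S4-b->S4 S5-a->S4 S5-b->S7 S6-a->S8 S6-b->S6 S7-a->S9 S7-b->S7 S8-a->S8 S8-b->S8 S9-a->S6 S9-b->S8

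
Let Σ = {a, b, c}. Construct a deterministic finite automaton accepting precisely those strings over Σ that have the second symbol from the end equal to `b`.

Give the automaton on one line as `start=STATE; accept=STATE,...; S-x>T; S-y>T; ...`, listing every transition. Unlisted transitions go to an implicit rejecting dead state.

A DFA must remember the last 2 symbols (since which symbol is second-to-last isn't known until the input ends). Use one state per possible window of the last ≤2 symbols; accept from those whose window starts with `b`.
13 states suffice.
          a    b    c  
>  S0     S1   S2   S3 
   S1     S4   S5   S6 
   S2     S7   S8   S9 
   S3    S10  S11  S12 
   S4     S4   S5   S6 
   S5     S7   S8   S9 
   S6    S10  S11  S12 
 * S7     S4   S5   S6 
 * S8     S7   S8   S9 
 * S9    S10  S11  S12 
   S10    S4   S5   S6 
   S11    S7   S8   S9 
   S12   S10  S11  S12 
(> = start, * = accepting)

start=S0; accept=S7,S8,S9; S0-a>S1; S0-b>S2; S0-c>S3; S1-a>S4; S1-b>S5; S1-c>S6; S2-a>S7; S2-b>S8; S2-c>S9; S3-a>S10; S3-b>S11; S3-c>S12; S4-a>S4; S4-b>S5; S4-c>S6; S5-a>S7; S5-b>S8; S5-c>S9; S6-a>S10; S6-b>S11; S6-c>S12; S7-a>S4; S7-b>S5; S7-c>S6; S8-a>S7; S8-b>S8; S8-c>S9; S9-a>S10; S9-b>S11; S9-c>S12; S10-a>S4; S10-b>S5; S10-c>S6; S11-a>S7; S11-b>S8; S11-c>S9; S12-a>S10; S12-b>S11; S12-c>S12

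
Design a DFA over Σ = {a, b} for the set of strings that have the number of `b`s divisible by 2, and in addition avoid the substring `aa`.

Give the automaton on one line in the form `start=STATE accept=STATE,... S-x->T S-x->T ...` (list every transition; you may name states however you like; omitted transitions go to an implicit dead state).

start=s0 accept=s0,s1 s0-a->s1 s0-b->s2 s1-a->s3 s1-b->s2 s2-a->s4 s2-b->s0 s3-a->s3 s3-b->s3 s4-a->s3 s4-b->s0

Run two small machines in parallel and take their product. One (2 states) tracks the count of `b`s modulo 2; the other (3 states) tracks partial matches of the forbidden pattern `aa`. Each combined state is a pair, one component from each; accept when both components accept. Equivalent product states are then merged.
A 5-state machine:
        a   b  
>* s0   s1  s2 
 * s1   s3  s2 
   s2   s4  s0 
   s3   s3  s3 
   s4   s3  s0 
(> = start, * = accepting)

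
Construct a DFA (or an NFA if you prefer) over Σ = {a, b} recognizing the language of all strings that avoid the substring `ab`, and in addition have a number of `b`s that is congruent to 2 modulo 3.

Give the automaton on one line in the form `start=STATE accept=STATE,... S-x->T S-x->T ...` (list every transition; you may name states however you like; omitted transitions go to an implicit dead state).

start=s0 accept=s5,s7 s0-a->s1 s0-b->s2 s1-a->s1 s1-b->s3 s2-a->s4 s2-b->s5 s3-a->s3 s3-b->s6 s4-a->s4 s4-b->s6 s5-a->s7 s5-b->s0 s6-a->s6 s6-b->s8 s7-a->s7 s7-b->s8 s8-a->s8 s8-b->s3

Build one automaton per condition and run them in lockstep. The first has 3 states tracking partial matches of the forbidden pattern `ab`; the second has 3 states tracking the count of `b`s modulo 3. A product state is a pair (one from each), accepting exactly when both do.
9 states suffice.
        a   b  
>  s0   s1  s2 
   s1   s1  s3 
   s2   s4  s5 
   s3   s3  s6 
   s4   s4  s6 
 * s5   s7  s0 
   s6   s6  s8 
 * s7   s7  s8 
   s8   s8  s3 
(> = start, * = accepting)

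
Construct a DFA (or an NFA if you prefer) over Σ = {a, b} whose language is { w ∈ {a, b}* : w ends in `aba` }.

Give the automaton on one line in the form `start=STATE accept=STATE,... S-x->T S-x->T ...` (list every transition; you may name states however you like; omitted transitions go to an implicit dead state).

start=q0 accept=q3 q0-a->q1 q0-b->q0 q1-a->q1 q1-b->q2 q2-a->q3 q2-b->q0 q3-a->q1 q3-b->q2

Remember how much of `aba` the current input suffix matches. State q0 means no match yet; q1 means the last symbol is `a`; q2 means the last 2 symbols are `ab`; q3 means the last 3 symbols are `aba`. Only q3 accepts. On a mismatch, fall back to the longest proper suffix that is still a prefix of `aba`.
        a   b  
>  q0   q1  q0 
   q1   q1  q2 
   q2   q3  q0 
 * q3   q1  q2 
(> = start, * = accepting)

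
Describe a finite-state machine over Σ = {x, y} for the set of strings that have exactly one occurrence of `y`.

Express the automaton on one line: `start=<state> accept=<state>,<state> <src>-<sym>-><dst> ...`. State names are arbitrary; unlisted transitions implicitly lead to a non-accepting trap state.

start=q0 accept=q1 q0-x->q0 q0-y->q1 q1-x->q1 q1-y->q2 q2-x->q2 q2-y->q2

Count `y`s, saturating at 2: state q0 means no `y` yet, q1 means one `y` seen, q2 means more than one. Each `y` increments (capped at q2); other symbols loop. Accept from {q1}.
With 3 states:
        x   y  
>  q0   q0  q1 
 * q1   q1  q2 
   q2   q2  q2 
(> = start, * = accepting)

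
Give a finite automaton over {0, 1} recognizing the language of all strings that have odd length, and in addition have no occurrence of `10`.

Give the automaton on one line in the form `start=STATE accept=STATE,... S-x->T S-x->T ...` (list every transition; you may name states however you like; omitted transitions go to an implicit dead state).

Run two small machines in parallel and take their product. The first has 2 states tracking the input length modulo 2; the second has 3 states tracking partial matches of the forbidden pattern `10`. A product state is a pair (one from each), accepting exactly when both do.
With 6 states:
        0   1  
>  q0   q1  q2 
 * q1   q0  q3 
 * q2   q4  q3 
   q3   q5  q2 
   q4   q5  q5 
   q5   q4  q4 
(> = start, * = accepting)

start=q0 accept=q1,q2 q0-0->q1 q0-1->q2 q1-0->q0 q1-1->q3 q2-0->q4 q2-1->q3 q3-0->q5 q3-1->q2 q4-0->q5 q4-1->q5 q5-0->q4 q5-1->q4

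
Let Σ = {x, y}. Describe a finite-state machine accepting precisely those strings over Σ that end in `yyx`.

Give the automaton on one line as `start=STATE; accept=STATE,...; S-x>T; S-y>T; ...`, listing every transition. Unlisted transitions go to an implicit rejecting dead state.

Remember how much of `yyx` the current input suffix matches. State q0 means no match yet; q1 means the last symbol is `y`; q2 means the last 2 symbols are `yy`; q3 means the last 3 symbols are `yyx`. Only q3 accepts. On a mismatch, fall back to the longest proper suffix that is still a prefix of `yyx`.
        x   y  
>  q0   q0  q1 
   q1   q0  q2 
   q2   q3  q2 
 * q3   q0  q1 
(> = start, * = accepting)

start=q0; accept=q3; q0-x>q0; q0-y>q1; q1-x>q0; q1-y>q2; q2-x>q3; q2-y>q2; q3-x>q0; q3-y>q1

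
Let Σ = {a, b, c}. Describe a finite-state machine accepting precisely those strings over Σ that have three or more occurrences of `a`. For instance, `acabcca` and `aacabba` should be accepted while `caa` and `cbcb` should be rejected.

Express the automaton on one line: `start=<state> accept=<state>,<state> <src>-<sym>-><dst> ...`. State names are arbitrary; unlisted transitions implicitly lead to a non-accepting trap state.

Count `a`s, saturating at 4: states s0 through s3 mean 0 through 3 `a`s seen; s4 means more than 3. Each `a` increments (capped at s4); other symbols loop. Accept from {s3, s4}.
5 states suffice.
        a   b   c  
>  s0   s1  s0  s0 
   s1   s2  s1  s1 
   s2   s3  s2  s2 
 * s3   s4  s3  s3 
 * s4   s4  s4  s4 
(> = start, * = accepting)

start=s0 accept=s3,s4 s0-a->s1 s0-b->s0 s0-c->s0 s1-a->s2 s1-b->s1 s1-c->s1 s2-a->s3 s2-b->s2 s2-c->s2 s3-a->s4 s3-b->s3 s3-c->s3 s4-a->s4 s4-b->s4 s4-c->s4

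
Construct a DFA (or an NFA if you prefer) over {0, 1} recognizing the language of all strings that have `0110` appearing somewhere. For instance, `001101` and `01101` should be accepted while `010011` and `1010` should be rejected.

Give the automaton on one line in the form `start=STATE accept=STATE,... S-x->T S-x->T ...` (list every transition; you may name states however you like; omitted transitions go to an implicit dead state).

start=A accept=E A-0->B A-1->A B-0->B B-1->C C-0->B C-1->D D-0->E D-1->A E-0->E E-1->E

Track how much of `0110` has been matched so far: state A is no progress, E is the absorbing accept state reached once `0110` has occurred. Intermediate states record partial matches; on a mismatch, fall back to the longest reusable overlap.
5 states suffice.
       0  1 
>  A   B  A 
   B   B  C 
   C   B  D 
   D   E  A 
 * E   E  E 
(> = start, * = accepting)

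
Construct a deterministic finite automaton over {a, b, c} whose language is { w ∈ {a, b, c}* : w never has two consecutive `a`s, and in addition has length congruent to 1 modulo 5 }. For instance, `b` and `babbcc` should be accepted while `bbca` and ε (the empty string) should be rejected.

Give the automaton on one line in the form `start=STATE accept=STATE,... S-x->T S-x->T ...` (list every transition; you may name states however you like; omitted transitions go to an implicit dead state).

start=s0 accept=s1,s2 s0-a->s1 s0-b->s2 s0-c->s2 s1-a->s3 s1-b->s4 s1-c->s4 s2-a->s5 s2-b->s4 s2-c->s4 s3-a->s6 s3-b->s6 s3-c->s6 s4-a->s7 s4-b->s8 s4-c->s8 s5-a->s6 s5-b->s8 s5-c->s8 s6-a->s9 s6-b->s9 s6-c->s9 s7-a->s9 s7-b->s10 s7-c->s10 s8-a->s11 s8-b->s10 s8-c->s10 s9-a->s12 s9-b->s12 s9-c->s12 s10-a->s13 s10-b->s0 s10-c->s0 s11-a->s12 s11-b->s0 s11-c->s0 s12-a->s14 s12-b->s14 s12-c->s14 s13-a->s14 s13-b->s2 s13-c->s2 s14-a->s3 s14-b->s3 s14-c->s3

Run two small machines in parallel and take their product. The first has 3 states tracking partial matches of the forbidden pattern `aa`; the second has 5 states tracking the input length modulo 5. A product state is a pair (one from each), accepting exactly when both do.
          a    b    c  
>  s0     s1   s2   s2 
 * s1     s3   s4   s4 
 * s2     s5   s4   s4 
   s3     s6   s6   s6 
   s4     s7   s8   s8 
   s5     s6   s8   s8 
   s6     s9   s9   s9 
   s7     s9  s10  s10 
   s8    s11  s10  s10 
   s9    s12  s12  s12 
   s10   s13   s0   s0 
   s11   s12   s0   s0 
   s12   s14  s14  s14 
   s13   s14   s2   s2 
   s14    s3   s3   s3 
(> = start, * = accepting)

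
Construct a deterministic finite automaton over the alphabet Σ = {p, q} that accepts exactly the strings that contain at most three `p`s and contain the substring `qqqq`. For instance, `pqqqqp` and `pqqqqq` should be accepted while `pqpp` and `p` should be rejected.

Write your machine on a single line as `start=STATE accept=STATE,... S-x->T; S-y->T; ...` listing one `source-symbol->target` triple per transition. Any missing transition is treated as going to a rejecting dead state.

Run two small machines in parallel and take their product. The first has 5 states tracking the count of `p`s, saturating at 4; the second has 5 states tracking whether and how much of `qqqq` has been seen. A product state is a pair (one from each), accepting exactly when both do. Minimizing collapses redundant product states.
A 21-state machine:
       p  q 
>  A   B  C 
   B   D  E 
   C   B  F 
   D   G  H 
   E   D  I 
   F   B  J 
   G   K  L 
   H   G  M 
   I   D  N 
   J   B  O 
   K   K  K 
   L   K  P 
   M   G  Q 
   N   D  R 
 * O   R  O 
   P   K  S 
   Q   G  T 
 * R   T  R 
   S   K  U 
 * T   U  T 
 * U   K  U 
(> = start, * = accepting)

start=A; accept=O,R,T,U; A-p->B; A-q->C; B-p->D; B-q->E; C-p->B; C-q->F; D-p->G; D-q->H; E-p->D; E-q->I; F-p->B; F-q->J; G-p->K; G-q->L; H-p->G; H-q->M; I-p->D; I-q->N; J-p->B; J-q->O; K-p->K; K-q->K; L-p->K; L-q->P; M-p->G; M-q->Q; N-p->D; N-q->R; O-p->R; O-q->O; P-p->K; P-q->S; Q-p->G; Q-q->T; R-p->T; R-q->R; S-p->K; S-q->U; T-p->U; T-q->T; U-p->K; U-q->U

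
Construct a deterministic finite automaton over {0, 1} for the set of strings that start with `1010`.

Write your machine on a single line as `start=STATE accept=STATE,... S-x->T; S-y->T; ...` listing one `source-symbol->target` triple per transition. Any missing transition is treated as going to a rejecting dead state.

start=q0; accept=q4; q0-0->q5; q0-1->q1; q1-0->q2; q1-1->q5; q2-0->q5; q2-1->q3; q3-0->q4; q3-1->q5; q4-0->q4; q4-1->q4; q5-0->q5; q5-1->q5

Check the first 4 symbols one by one: q0 through q3 record how many have matched `1010` so far; any wrong symbol goes to the dead state q5. After all 4 match we enter the accepting sink q4.
6 states suffice.
        0   1  
>  q0   q5  q1 
   q1   q2  q5 
   q2   q5  q3 
   q3   q4  q5 
 * q4   q4  q4 
   q5   q5  q5 
(> = start, * = accepting)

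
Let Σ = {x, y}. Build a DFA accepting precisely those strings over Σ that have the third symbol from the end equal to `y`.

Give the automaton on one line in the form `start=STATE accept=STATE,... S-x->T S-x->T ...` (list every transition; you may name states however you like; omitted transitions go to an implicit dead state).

Because acceptance depends on a position counted from the end, the machine has to buffer the most recent 3 symbols. Make each state the string of the last up-to-3 symbols read; on input `x` shift the window left and append `x`. Accept when the buffered window has length 3 and begins with `y`.
       x  y 
>  A   B  C 
   B   D  E 
   C   F  G 
   D   H  I 
   E   J  K 
   F   L  M 
   G   N  O 
   H   H  I 
   I   J  K 
   J   L  M 
   K   N  O 
 * L   H  I 
 * M   J  K 
 * N   L  M 
 * O   N  O 
(> = start, * = accepting)

start=A accept=L,M,N,O A-x->B A-y->C B-x->D B-y->E C-x->F C-y->G D-x->H D-y->I E-x->J E-y->K F-x->L F-y->M G-x->N G-y->O H-x->H H-y->I I-x->J I-y->K J-x->L J-y->M K-x->N K-y->O L-x->H L-y->I M-x->J M-y->K N-x->L N-y->M O-x->N O-y->O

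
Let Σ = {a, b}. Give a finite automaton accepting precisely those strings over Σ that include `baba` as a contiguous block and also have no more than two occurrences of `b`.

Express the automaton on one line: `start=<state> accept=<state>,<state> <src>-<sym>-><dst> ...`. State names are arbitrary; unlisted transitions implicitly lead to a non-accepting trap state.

Handle the two conditions separately and then intersect. One (5 states) tracks whether and how much of `baba` has been seen; the other (4 states) tracks the count of `b`s, saturating at 3. Each combined state is a pair, one component from each; accept when both components accept. After merging equivalent states the machine shrinks.
6 states suffice.
        a   b  
>  s0   s0  s1 
   s1   s2  s3 
   s2   s3  s4 
   s3   s3  s3 
   s4   s5  s3 
 * s5   s5  s3 
(> = start, * = accepting)

start=s0 accept=s5 s0-a->s0 s0-b->s1 s1-a->s2 s1-b->s3 s2-a->s3 s2-b->s4 s3-a->s3 s3-b->s3 s4-a->s5 s4-b->s3 s5-a->s5 s5-b->s3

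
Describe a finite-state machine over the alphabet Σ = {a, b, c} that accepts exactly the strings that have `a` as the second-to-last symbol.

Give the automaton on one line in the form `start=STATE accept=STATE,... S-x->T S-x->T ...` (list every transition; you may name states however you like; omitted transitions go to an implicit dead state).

start=s0 accept=s4,s5,s6 s0-a->s1 s0-b->s2 s0-c->s3 s1-a->s4 s1-b->s5 s1-c->s6 s2-a->s7 s2-b->s8 s2-c->s9 s3-a->s10 s3-b->s11 s3-c->s12 s4-a->s4 s4-b->s5 s4-c->s6 s5-a->s7 s5-b->s8 s5-c->s9 s6-a->s10 s6-b->s11 s6-c->s12 s7-a->s4 s7-b->s5 s7-c->s6 s8-a->s7 s8-b->s8 s8-c->s9 s9-a->s10 s9-b->s11 s9-c->s12 s10-a->s4 s10-b->s5 s10-c->s6 s11-a->s7 s11-b->s8 s11-c->s9 s12-a->s10 s12-b->s11 s12-c->s12

A DFA must remember the last 2 symbols (since which symbol is second-to-last isn't known until the input ends). Use one state per possible window of the last ≤2 symbols; accept from those whose window starts with `a`.
          a    b    c  
>  s0     s1   s2   s3 
   s1     s4   s5   s6 
   s2     s7   s8   s9 
   s3    s10  s11  s12 
 * s4     s4   s5   s6 
 * s5     s7   s8   s9 
 * s6    s10  s11  s12 
   s7     s4   s5   s6 
   s8     s7   s8   s9 
   s9    s10  s11  s12 
   s10    s4   s5   s6 
   s11    s7   s8   s9 
   s12   s10  s11  s12 
(> = start, * = accepting)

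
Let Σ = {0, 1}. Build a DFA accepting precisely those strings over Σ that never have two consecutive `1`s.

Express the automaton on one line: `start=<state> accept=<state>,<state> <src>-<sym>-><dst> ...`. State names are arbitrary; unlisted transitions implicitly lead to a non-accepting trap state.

start=S0 accept=S0,S1 S0-0->S0 S0-1->S1 S1-0->S0 S1-1->S2 S2-0->S2 S2-1->S2

Track partial matches of the forbidden pattern `11`. State S2 is a dead state reached once `11` has occurred; every other state accepts. S0 means no part of `11` is currently matched.
With 3 states:
        0   1  
>* S0   S0  S1 
 * S1   S0  S2 
   S2   S2  S2 
(> = start, * = accepting)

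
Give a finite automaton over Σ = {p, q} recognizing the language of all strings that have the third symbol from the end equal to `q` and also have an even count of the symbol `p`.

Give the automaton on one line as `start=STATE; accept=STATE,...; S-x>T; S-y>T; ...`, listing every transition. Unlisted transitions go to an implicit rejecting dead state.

Run two small machines in parallel and take their product. The first has 15 states tracking the last 3 symbols read; the second has 2 states tracking the count of `p`s modulo 2. A product state is a pair (one from each), accepting exactly when both do.
23 states suffice.
       p  q 
>  A   B  C 
   B   D  E 
   C   F  G 
   D   H  I 
   E   J  K 
   F   L  M 
   G   N  O 
   H   P  Q 
   I   R  S 
   J   T  U 
   K   V  W 
 * L   H  I 
   M   J  K 
   N   L  M 
 * O   N  O 
   P   H  I 
   Q   J  K 
   R   L  M 
   S   N  O 
   T   P  Q 
 * U   R  S 
 * V   T  U 
   W   V  W 
(> = start, * = accepting)

start=A; accept=L,O,U,V; A-p>B; A-q>C; B-p>D; B-q>E; C-p>F; C-q>G; D-p>H; D-q>I; E-p>J; E-q>K; F-p>L; F-q>M; G-p>N; G-q>O; H-p>P; H-q>Q; I-p>R; I-q>S; J-p>T; J-q>U; K-p>V; K-q>W; L-p>H; L-q>I; M-p>J; M-q>K; N-p>L; N-q>M; O-p>N; O-q>O; P-p>H; P-q>I; Q-p>J; Q-q>K; R-p>L; R-q>M; S-p>N; S-q>O; T-p>P; T-q>Q; U-p>R; U-q>S; V-p>T; V-q>U; W-p>V; W-q>W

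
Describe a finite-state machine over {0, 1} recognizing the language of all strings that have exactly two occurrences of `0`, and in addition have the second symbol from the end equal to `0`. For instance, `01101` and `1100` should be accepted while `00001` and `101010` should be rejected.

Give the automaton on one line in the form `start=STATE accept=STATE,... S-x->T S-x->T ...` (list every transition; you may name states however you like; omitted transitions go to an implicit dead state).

Handle the two conditions separately and then intersect. One (4 states) tracks the count of `0`s, saturating at 3; the other (7 states) tracks the last 2 symbols read. Each combined state is a pair, one component from each; accept when both components accept.
          0    1  
>  S0     S1   S2 
   S1     S3   S4 
   S2     S5   S6 
 * S3     S7   S8 
   S4     S9  S10 
   S5     S3   S4 
   S6     S5   S6 
   S7     S7  S11 
 * S8    S12  S13 
   S9     S7   S8 
   S10    S9  S10 
   S11   S12  S14 
   S12    S7  S11 
   S13   S12  S13 
   S14   S12  S14 
(> = start, * = accepting)

start=S0 accept=S3,S8 S0-0->S1 S0-1->S2 S1-0->S3 S1-1->S4 S2-0->S5 S2-1->S6 S3-0->S7 S3-1->S8 S4-0->S9 S4-1->S10 S5-0->S3 S5-1->S4 S6-0->S5 S6-1->S6 S7-0->S7 S7-1->S11 S8-0->S12 S8-1->S13 S9-0->S7 S9-1->S8 S10-0->S9 S10-1->S10 S11-0->S12 S11-1->S14 S12-0->S7 S12-1->S11 S13-0->S12 S13-1->S13 S14-0->S12 S14-1->S14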